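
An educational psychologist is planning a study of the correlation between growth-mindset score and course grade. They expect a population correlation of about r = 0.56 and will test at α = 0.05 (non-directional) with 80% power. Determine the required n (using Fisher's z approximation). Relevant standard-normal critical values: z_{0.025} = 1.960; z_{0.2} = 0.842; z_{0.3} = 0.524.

Fisher's z: C = ½·ln((1+r)/(1−r)) = ½·ln(3.5455) = 0.6328.
n = ((z_{α/2} + z_β)/C)² + 3.
(1.960 + 0.842) / 0.6328 = 2.802 / 0.6328 = 4.428.
n = 4.428² + 3 = 19.61 + 3 = 22.6.
Round up.

n = 23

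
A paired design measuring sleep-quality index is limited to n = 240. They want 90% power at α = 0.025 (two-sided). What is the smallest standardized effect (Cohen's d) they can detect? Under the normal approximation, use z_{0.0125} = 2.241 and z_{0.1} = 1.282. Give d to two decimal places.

For a single sample (or paired design) of n = 240: d_min = (z_{α/2} + z_β)/√n.
z-sum = 2.241 + 1.282 = 3.523.
d_min = 3.523 / √240 = 3.523 / 15.492 = 0.227.

d_min ≈ 0.23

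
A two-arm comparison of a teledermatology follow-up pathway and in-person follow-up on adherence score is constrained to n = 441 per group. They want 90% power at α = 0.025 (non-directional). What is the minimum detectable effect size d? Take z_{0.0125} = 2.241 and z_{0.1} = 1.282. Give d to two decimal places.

d_min ≈ 0.24

For two independent groups of n = 441 each: d_min = (z_{α/2} + z_β)·√(2/n).
z-sum = 2.241 + 1.282 = 3.523.
d_min = 3.523 × √(2/441) = 3.523 × 0.0673 = 0.237.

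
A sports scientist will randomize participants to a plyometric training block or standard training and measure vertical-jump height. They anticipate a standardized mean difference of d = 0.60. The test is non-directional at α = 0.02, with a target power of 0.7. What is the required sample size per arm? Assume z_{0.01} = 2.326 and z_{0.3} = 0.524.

For two independent groups with equal n: n = 2·((z_{α/2} + z_β) / d)².
z_{α/2} + z_β = 2.326 + 0.524 = 2.850.
n = 2 × (2.850 / 0.60)² = 2 × 4.750² = 2 × 22.56 = 45.1.
Round up to the next whole participant.

n = 46 per group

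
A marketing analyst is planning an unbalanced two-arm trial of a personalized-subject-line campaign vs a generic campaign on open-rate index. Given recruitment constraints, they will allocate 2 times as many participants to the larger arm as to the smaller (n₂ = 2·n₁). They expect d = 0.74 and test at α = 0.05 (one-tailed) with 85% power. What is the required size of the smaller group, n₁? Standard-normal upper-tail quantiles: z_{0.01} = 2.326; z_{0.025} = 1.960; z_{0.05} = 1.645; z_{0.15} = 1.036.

n₁ = 20

With allocation ratio k = n₂/n₁ = 2, Var(x̄₁−x̄₂) = σ²(1/n₁ + 1/(k·n₁)) = σ²·(k+1)/(k·n₁).
So n₁ = (1 + 1/k)·((z_{α} + z_β)/d)² = 1.500 × (2.681/0.74)².
n₁ = 1.500 × 13.13 = 19.7.
Round up: n₁ = 20, giving n₂ = 2 × 20 = 40.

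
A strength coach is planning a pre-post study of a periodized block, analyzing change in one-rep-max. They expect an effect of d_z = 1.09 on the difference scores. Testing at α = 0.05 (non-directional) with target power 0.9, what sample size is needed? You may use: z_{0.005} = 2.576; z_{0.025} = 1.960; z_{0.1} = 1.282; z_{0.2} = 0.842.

n = 9 pairs

For a paired (one-sample on differences) test: n = ((z_{α/2} + z_β) / d)².
z_{α/2} + z_β = 1.960 + 1.282 = 3.242.
n = (3.242 / 1.09)² = 2.974² = 8.85.
Round up.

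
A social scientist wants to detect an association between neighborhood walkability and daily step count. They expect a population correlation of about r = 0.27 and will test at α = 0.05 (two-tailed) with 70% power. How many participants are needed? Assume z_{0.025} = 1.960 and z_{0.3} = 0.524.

n = 84

Fisher's z: C = ½·ln((1+r)/(1−r)) = ½·ln(1.7397) = 0.2769.
n = ((z_{α/2} + z_β)/C)² + 3.
(1.960 + 0.524) / 0.2769 = 2.484 / 0.2769 = 8.971.
n = 8.971² + 3 = 80.47 + 3 = 83.5.
Round up.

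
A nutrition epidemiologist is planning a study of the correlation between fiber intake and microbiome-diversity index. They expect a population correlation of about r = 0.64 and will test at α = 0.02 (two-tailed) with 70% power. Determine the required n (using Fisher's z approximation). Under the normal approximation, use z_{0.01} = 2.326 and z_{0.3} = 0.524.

n = 18

Fisher's z: C = ½·ln((1+r)/(1−r)) = ½·ln(4.5556) = 0.7582.
n = ((z_{α/2} + z_β)/C)² + 3.
(2.326 + 0.524) / 0.7582 = 2.850 / 0.7582 = 3.759.
n = 3.759² + 3 = 14.13 + 3 = 17.1.
Round up.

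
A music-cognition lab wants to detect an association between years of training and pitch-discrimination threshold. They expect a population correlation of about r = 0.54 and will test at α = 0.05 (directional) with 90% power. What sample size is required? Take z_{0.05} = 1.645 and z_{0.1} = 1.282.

n = 27

Fisher's z: C = ½·ln((1+r)/(1−r)) = ½·ln(3.3478) = 0.6042.
n = ((z_{α} + z_β)/C)² + 3.
(1.645 + 1.282) / 0.6042 = 2.927 / 0.6042 = 4.844.
n = 4.844² + 3 = 23.47 + 3 = 26.5.
Round up.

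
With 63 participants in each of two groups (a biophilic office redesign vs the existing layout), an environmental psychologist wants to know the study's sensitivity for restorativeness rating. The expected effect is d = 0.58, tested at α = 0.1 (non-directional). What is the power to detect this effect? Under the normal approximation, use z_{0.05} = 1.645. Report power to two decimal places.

For two equal groups, power = Φ(d·√(n/2) − z_{α/2}).
d·√(n/2) = 0.58 × √(63/2) = 0.58 × 5.612 = 3.255.
z_β = 3.255 − 1.645 = 1.610.
Power = Φ(1.610) = 0.946.

power ≈ 0.95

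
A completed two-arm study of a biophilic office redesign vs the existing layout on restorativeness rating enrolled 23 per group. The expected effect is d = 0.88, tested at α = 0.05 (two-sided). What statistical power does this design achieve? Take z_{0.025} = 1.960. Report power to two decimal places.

For two equal groups, power = Φ(d·√(n/2) − z_{α/2}).
d·√(n/2) = 0.88 × √(23/2) = 0.88 × 3.391 = 2.984.
z_β = 2.984 − 1.960 = 1.024.
Power = Φ(1.024) = 0.847.

power ≈ 0.85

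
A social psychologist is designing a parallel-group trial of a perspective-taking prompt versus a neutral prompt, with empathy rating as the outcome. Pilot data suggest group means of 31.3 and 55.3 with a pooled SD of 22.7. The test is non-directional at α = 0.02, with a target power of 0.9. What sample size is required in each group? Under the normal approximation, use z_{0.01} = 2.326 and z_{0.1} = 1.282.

Cohen's d = |M₁ − M₂| / SD_pooled = |31.3 − 55.3| / 22.7 = 24.0 / 22.7 = 1.057.
For two independent groups with equal n: n = 2·((z_{α/2} + z_β) / d)².
z_{α/2} + z_β = 2.326 + 1.282 = 3.608.
n = 2 × (3.608 / 1.057)² = 2 × 3.413² = 2 × 11.65 = 23.3.
Round up to the next whole participant.

n = 24 per group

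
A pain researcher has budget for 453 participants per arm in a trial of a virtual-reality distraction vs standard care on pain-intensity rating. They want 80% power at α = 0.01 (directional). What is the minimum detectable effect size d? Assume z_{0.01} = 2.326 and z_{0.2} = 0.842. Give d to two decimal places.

d_min ≈ 0.21

For two independent groups of n = 453 each: d_min = (z_{α} + z_β)·√(2/n).
z-sum = 2.326 + 0.842 = 3.168.
d_min = 3.168 × √(2/453) = 3.168 × 0.0664 = 0.210.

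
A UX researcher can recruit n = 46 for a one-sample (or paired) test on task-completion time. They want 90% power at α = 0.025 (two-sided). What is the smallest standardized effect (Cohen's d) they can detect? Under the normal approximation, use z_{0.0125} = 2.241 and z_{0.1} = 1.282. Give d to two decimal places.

d_min ≈ 0.52

For a single sample (or paired design) of n = 46: d_min = (z_{α/2} + z_β)/√n.
z-sum = 2.241 + 1.282 = 3.523.
d_min = 3.523 / √46 = 3.523 / 6.782 = 0.519.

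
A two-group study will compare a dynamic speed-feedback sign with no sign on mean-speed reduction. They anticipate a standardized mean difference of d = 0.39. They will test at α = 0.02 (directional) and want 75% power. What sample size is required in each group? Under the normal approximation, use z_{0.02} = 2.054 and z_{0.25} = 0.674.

For two independent groups with equal n: n = 2·((z_{α} + z_β) / d)².
z_{α} + z_β = 2.054 + 0.674 = 2.728.
n = 2 × (2.728 / 0.39)² = 2 × 6.995² = 2 × 48.93 = 97.9.
Round up to the next whole participant.

n = 98 per group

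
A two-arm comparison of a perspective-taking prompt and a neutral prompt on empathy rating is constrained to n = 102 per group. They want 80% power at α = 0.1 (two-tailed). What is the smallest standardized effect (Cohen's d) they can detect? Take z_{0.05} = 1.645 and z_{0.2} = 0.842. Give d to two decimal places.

For two independent groups of n = 102 each: d_min = (z_{α/2} + z_β)·√(2/n).
z-sum = 1.645 + 0.842 = 2.487.
d_min = 2.487 × √(2/102) = 2.487 × 0.1400 = 0.348.

d_min ≈ 0.35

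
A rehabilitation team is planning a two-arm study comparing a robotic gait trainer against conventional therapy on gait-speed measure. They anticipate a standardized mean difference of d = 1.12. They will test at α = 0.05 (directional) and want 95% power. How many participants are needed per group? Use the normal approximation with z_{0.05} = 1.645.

n = 18 per group

For two independent groups with equal n: n = 2·((z_{α} + z_β) / d)².
z_{α} + z_β = 1.645 + 1.645 = 3.290.
n = 2 × (3.290 / 1.12)² = 2 × 2.937² = 2 × 8.63 = 17.3.
Round up to the next whole participant.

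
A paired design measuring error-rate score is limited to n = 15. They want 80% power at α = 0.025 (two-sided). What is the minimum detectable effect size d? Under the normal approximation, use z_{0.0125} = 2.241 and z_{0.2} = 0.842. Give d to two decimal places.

d_min ≈ 0.80

For a single sample (or paired design) of n = 15: d_min = (z_{α/2} + z_β)/√n.
z-sum = 2.241 + 0.842 = 3.083.
d_min = 3.083 / √15 = 3.083 / 3.873 = 0.796.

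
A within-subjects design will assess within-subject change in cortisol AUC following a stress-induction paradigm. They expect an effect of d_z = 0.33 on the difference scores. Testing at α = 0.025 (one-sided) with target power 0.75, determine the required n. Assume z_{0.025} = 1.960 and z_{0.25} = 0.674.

For a paired (one-sample on differences) test: n = ((z_{α} + z_β) / d)².
z_{α} + z_β = 1.960 + 0.674 = 2.634.
n = (2.634 / 0.33)² = 7.982² = 63.71.
Round up.

n = 64 pairs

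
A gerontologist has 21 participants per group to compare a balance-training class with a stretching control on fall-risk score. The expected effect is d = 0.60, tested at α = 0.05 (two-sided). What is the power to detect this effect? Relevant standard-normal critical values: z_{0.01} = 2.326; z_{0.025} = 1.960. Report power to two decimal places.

For two equal groups, power = Φ(d·√(n/2) − z_{α/2}).
d·√(n/2) = 0.60 × √(21/2) = 0.60 × 3.240 = 1.944.
z_β = 1.944 − 1.960 = -0.016.
Power = Φ(-0.016) = 0.494.

power ≈ 0.49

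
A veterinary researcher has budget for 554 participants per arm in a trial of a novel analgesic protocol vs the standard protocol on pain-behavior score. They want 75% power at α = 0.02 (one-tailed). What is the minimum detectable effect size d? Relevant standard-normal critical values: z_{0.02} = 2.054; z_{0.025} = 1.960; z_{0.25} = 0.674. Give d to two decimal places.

For two independent groups of n = 554 each: d_min = (z_{α} + z_β)·√(2/n).
z-sum = 2.054 + 0.674 = 2.728.
d_min = 2.728 × √(2/554) = 2.728 × 0.0601 = 0.164.

d_min ≈ 0.16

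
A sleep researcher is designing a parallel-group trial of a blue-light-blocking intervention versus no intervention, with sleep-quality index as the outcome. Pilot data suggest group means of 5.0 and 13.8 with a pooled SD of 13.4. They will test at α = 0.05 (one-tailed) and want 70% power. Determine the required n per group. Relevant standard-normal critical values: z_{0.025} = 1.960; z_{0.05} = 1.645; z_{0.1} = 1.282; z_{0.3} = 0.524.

Cohen's d = |M₁ − M₂| / SD_pooled = |5.0 − 13.8| / 13.4 = 8.8 / 13.4 = 0.657.
For two independent groups with equal n: n = 2·((z_{α} + z_β) / d)².
z_{α} + z_β = 1.645 + 0.524 = 2.169.
n = 2 × (2.169 / 0.657)² = 2 × 3.301² = 2 × 10.90 = 21.8.
Round up to the next whole participant.

n = 22 per group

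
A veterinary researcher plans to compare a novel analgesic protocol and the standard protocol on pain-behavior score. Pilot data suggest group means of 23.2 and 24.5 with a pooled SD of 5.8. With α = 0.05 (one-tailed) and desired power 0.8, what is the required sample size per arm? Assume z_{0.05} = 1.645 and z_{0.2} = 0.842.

Cohen's d = |M₁ − M₂| / SD_pooled = |23.2 − 24.5| / 5.8 = 1.3 / 5.8 = 0.224.
For two independent groups with equal n: n = 2·((z_{α} + z_β) / d)².
z_{α} + z_β = 1.645 + 0.842 = 2.487.
n = 2 × (2.487 / 0.224)² = 2 × 11.103² = 2 × 123.27 = 246.5.
Round up to the next whole participant.

n = 247 per group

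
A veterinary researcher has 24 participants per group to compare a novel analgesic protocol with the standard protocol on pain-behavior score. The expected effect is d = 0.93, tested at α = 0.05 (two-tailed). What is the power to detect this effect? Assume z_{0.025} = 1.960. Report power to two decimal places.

For two equal groups, power = Φ(d·√(n/2) − z_{α/2}).
d·√(n/2) = 0.93 × √(24/2) = 0.93 × 3.464 = 3.222.
z_β = 3.222 − 1.960 = 1.262.
Power = Φ(1.262) = 0.896.

power ≈ 0.90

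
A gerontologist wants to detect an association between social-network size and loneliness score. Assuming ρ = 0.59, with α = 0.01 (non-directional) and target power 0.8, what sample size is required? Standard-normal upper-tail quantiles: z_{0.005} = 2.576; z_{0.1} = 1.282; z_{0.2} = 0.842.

Fisher's z: C = ½·ln((1+r)/(1−r)) = ½·ln(3.8780) = 0.6777.
n = ((z_{α/2} + z_β)/C)² + 3.
(2.576 + 0.842) / 0.6777 = 3.418 / 0.6777 = 5.044.
n = 5.044² + 3 = 25.44 + 3 = 28.4.
Round up.

n = 29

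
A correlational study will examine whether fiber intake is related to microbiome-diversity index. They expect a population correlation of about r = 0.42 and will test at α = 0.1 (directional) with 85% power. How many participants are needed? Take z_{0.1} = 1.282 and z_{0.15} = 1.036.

Fisher's z: C = ½·ln((1+r)/(1−r)) = ½·ln(2.4483) = 0.4477.
n = ((z_{α} + z_β)/C)² + 3.
(1.282 + 1.036) / 0.4477 = 2.318 / 0.4477 = 5.178.
n = 5.178² + 3 = 26.81 + 3 = 29.8.
Round up.

n = 30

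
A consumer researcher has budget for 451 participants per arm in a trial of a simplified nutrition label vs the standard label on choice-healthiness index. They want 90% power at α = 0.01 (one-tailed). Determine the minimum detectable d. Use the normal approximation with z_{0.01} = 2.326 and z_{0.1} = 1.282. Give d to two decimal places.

For two independent groups of n = 451 each: d_min = (z_{α} + z_β)·√(2/n).
z-sum = 2.326 + 1.282 = 3.608.
d_min = 3.608 × √(2/451) = 3.608 × 0.0666 = 0.240.

d_min ≈ 0.24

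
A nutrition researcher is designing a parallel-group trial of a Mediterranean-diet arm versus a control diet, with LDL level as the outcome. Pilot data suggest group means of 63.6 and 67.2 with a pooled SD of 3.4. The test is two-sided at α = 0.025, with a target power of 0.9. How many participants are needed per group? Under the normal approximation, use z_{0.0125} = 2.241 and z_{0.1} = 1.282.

n = 23 per group

Cohen's d = |M₁ − M₂| / SD_pooled = |63.6 − 67.2| / 3.4 = 3.6 / 3.4 = 1.059.
For two independent groups with equal n: n = 2·((z_{α/2} + z_β) / d)².
z_{α/2} + z_β = 2.241 + 1.282 = 3.523.
n = 2 × (3.523 / 1.059)² = 2 × 3.327² = 2 × 11.07 = 22.1.
Round up to the next whole participant.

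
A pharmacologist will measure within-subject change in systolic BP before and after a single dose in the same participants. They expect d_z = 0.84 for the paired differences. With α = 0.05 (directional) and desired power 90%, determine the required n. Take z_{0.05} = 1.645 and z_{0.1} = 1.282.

n = 13 pairs

For a paired (one-sample on differences) test: n = ((z_{α} + z_β) / d)².
z_{α} + z_β = 1.645 + 1.282 = 2.927.
n = (2.927 / 0.84)² = 3.485² = 12.14.
Round up.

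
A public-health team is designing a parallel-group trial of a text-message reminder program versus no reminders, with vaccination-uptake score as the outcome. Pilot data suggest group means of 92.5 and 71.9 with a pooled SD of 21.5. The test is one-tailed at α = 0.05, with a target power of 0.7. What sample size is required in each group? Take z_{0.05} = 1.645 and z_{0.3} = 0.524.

n = 11 per group

Cohen's d = |M₁ − M₂| / SD_pooled = |92.5 − 71.9| / 21.5 = 20.6 / 21.5 = 0.958.
For two independent groups with equal n: n = 2·((z_{α} + z_β) / d)².
z_{α} + z_β = 1.645 + 0.524 = 2.169.
n = 2 × (2.169 / 0.958)² = 2 × 2.264² = 2 × 5.13 = 10.3.
Round up to the next whole participant.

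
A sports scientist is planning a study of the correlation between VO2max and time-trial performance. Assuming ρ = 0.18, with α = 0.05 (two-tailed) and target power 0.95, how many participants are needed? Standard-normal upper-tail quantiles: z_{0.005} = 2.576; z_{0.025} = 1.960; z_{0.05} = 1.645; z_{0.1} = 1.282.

n = 396

Fisher's z: C = ½·ln((1+r)/(1−r)) = ½·ln(1.4390) = 0.1820.
n = ((z_{α/2} + z_β)/C)² + 3.
(1.960 + 1.645) / 0.1820 = 3.605 / 0.1820 = 19.808.
n = 19.808² + 3 = 392.34 + 3 = 395.3.
Round up.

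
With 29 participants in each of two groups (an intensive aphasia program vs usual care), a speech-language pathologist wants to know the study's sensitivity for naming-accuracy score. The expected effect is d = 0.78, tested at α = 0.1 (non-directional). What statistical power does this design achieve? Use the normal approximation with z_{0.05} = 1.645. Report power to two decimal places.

power ≈ 0.91

For two equal groups, power = Φ(d·√(n/2) − z_{α/2}).
d·√(n/2) = 0.78 × √(29/2) = 0.78 × 3.808 = 2.970.
z_β = 2.970 − 1.645 = 1.325.
Power = Φ(1.325) = 0.907.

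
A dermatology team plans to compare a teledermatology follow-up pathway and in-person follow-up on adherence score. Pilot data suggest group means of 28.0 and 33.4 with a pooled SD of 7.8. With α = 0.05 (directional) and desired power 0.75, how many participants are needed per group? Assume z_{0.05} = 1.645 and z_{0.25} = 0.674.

n = 23 per group

Cohen's d = |M₁ − M₂| / SD_pooled = |28.0 − 33.4| / 7.8 = 5.4 / 7.8 = 0.692.
For two independent groups with equal n: n = 2·((z_{α} + z_β) / d)².
z_{α} + z_β = 1.645 + 0.674 = 2.319.
n = 2 × (2.319 / 0.692)² = 2 × 3.351² = 2 × 11.23 = 22.5.
Round up to the next whole participant.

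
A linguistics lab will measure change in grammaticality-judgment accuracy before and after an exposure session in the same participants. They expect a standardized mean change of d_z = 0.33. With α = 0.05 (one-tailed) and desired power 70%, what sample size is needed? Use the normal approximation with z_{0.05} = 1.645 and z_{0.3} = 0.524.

n = 44 pairs

For a paired (one-sample on differences) test: n = ((z_{α} + z_β) / d)².
z_{α} + z_β = 1.645 + 0.524 = 2.169.
n = (2.169 / 0.33)² = 6.573² = 43.20.
Round up.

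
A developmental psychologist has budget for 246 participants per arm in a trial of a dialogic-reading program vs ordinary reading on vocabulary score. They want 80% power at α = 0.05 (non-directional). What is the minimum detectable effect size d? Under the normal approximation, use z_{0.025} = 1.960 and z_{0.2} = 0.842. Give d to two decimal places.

For two independent groups of n = 246 each: d_min = (z_{α/2} + z_β)·√(2/n).
z-sum = 1.960 + 0.842 = 2.802.
d_min = 2.802 × √(2/246) = 2.802 × 0.0902 = 0.253.

d_min ≈ 0.25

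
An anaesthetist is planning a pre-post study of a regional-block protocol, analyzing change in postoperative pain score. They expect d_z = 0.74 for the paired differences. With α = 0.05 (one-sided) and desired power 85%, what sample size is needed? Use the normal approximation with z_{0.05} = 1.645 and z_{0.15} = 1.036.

n = 14 pairs

For a paired (one-sample on differences) test: n = ((z_{α} + z_β) / d)².
z_{α} + z_β = 1.645 + 1.036 = 2.681.
n = (2.681 / 0.74)² = 3.623² = 13.13.
Round up.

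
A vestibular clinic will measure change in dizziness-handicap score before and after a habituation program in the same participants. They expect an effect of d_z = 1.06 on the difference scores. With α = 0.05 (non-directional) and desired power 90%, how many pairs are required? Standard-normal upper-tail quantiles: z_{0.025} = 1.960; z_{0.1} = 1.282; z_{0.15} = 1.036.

For a paired (one-sample on differences) test: n = ((z_{α/2} + z_β) / d)².
z_{α/2} + z_β = 1.960 + 1.282 = 3.242.
n = (3.242 / 1.06)² = 3.058² = 9.35.
Round up.

n = 10 pairs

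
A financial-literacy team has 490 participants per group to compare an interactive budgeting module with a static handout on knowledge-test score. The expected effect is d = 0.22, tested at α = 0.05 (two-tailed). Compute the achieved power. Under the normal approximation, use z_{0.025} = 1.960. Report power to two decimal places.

power ≈ 0.93

For two equal groups, power = Φ(d·√(n/2) − z_{α/2}).
d·√(n/2) = 0.22 × √(490/2) = 0.22 × 15.652 = 3.444.
z_β = 3.444 − 1.960 = 1.484.
Power = Φ(1.484) = 0.931.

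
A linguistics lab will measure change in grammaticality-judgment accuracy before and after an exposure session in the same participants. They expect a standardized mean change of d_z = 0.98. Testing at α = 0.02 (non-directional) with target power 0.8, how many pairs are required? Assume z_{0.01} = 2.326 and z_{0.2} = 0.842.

n = 11 pairs

For a paired (one-sample on differences) test: n = ((z_{α/2} + z_β) / d)².
z_{α/2} + z_β = 2.326 + 0.842 = 3.168.
n = (3.168 / 0.98)² = 3.233² = 10.45.
Round up.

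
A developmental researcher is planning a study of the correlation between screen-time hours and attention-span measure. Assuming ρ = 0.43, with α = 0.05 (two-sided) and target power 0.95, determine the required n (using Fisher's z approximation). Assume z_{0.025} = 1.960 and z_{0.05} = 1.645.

Fisher's z: C = ½·ln((1+r)/(1−r)) = ½·ln(2.5088) = 0.4599.
n = ((z_{α/2} + z_β)/C)² + 3.
(1.960 + 1.645) / 0.4599 = 3.605 / 0.4599 = 7.839.
n = 7.839² + 3 = 61.44 + 3 = 64.4.
Round up.

n = 65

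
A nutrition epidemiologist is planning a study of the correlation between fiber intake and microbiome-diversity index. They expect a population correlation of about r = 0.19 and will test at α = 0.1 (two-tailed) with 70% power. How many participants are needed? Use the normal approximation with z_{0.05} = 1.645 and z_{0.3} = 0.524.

n = 131

Fisher's z: C = ½·ln((1+r)/(1−r)) = ½·ln(1.4691) = 0.1923.
n = ((z_{α/2} + z_β)/C)² + 3.
(1.645 + 0.524) / 0.1923 = 2.169 / 0.1923 = 11.279.
n = 11.279² + 3 = 127.22 + 3 = 130.2.
Round up.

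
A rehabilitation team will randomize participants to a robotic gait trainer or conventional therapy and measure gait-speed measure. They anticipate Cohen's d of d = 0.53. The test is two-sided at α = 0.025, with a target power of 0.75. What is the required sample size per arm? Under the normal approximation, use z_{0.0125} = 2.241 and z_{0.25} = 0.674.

For two independent groups with equal n: n = 2·((z_{α/2} + z_β) / d)².
z_{α/2} + z_β = 2.241 + 0.674 = 2.915.
n = 2 × (2.915 / 0.53)² = 2 × 5.500² = 2 × 30.25 = 60.5.
Round up to the next whole participant.

n = 61 per group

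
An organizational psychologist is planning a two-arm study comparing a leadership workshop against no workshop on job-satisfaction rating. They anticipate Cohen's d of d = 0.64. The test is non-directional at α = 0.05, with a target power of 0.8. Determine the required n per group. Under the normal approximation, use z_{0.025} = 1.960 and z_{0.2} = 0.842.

n = 39 per group

For two independent groups with equal n: n = 2·((z_{α/2} + z_β) / d)².
z_{α/2} + z_β = 1.960 + 0.842 = 2.802.
n = 2 × (2.802 / 0.64)² = 2 × 4.378² = 2 × 19.17 = 38.3.
Round up to the next whole participant.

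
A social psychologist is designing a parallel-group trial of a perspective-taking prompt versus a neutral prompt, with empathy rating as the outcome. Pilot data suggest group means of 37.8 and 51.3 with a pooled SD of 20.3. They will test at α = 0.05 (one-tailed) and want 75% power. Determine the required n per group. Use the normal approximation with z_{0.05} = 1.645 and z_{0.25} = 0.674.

Cohen's d = |M₁ − M₂| / SD_pooled = |37.8 − 51.3| / 20.3 = 13.5 / 20.3 = 0.665.
For two independent groups with equal n: n = 2·((z_{α} + z_β) / d)².
z_{α} + z_β = 1.645 + 0.674 = 2.319.
n = 2 × (2.319 / 0.665)² = 2 × 3.487² = 2 × 12.16 = 24.3.
Round up to the next whole participant.

n = 25 per group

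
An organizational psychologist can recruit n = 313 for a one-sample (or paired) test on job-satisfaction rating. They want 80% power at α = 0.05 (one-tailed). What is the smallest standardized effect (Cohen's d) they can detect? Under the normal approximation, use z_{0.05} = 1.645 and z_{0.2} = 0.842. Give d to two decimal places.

d_min ≈ 0.14

For a single sample (or paired design) of n = 313: d_min = (z_{α} + z_β)/√n.
z-sum = 1.645 + 0.842 = 2.487.
d_min = 2.487 / √313 = 2.487 / 17.692 = 0.141.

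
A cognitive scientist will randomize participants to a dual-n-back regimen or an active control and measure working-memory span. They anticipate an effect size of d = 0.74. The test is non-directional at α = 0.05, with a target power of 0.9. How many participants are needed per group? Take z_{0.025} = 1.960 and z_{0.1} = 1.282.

n = 39 per group

For two independent groups with equal n: n = 2·((z_{α/2} + z_β) / d)².
z_{α/2} + z_β = 1.960 + 1.282 = 3.242.
n = 2 × (3.242 / 0.74)² = 2 × 4.381² = 2 × 19.19 = 38.4.
Round up to the next whole participant.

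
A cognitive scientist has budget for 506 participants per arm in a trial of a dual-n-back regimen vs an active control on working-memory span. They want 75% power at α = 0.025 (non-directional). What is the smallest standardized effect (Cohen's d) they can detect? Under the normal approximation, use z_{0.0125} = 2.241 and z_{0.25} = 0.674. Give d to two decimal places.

For two independent groups of n = 506 each: d_min = (z_{α/2} + z_β)·√(2/n).
z-sum = 2.241 + 0.674 = 2.915.
d_min = 2.915 × √(2/506) = 2.915 × 0.0629 = 0.183.

d_min ≈ 0.18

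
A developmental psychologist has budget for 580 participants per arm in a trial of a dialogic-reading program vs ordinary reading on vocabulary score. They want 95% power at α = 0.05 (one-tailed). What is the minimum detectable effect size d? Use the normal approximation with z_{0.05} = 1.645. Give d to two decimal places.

For two independent groups of n = 580 each: d_min = (z_{α} + z_β)·√(2/n).
z-sum = 1.645 + 1.645 = 3.290.
d_min = 3.290 × √(2/580) = 3.290 × 0.0587 = 0.193.

d_min ≈ 0.19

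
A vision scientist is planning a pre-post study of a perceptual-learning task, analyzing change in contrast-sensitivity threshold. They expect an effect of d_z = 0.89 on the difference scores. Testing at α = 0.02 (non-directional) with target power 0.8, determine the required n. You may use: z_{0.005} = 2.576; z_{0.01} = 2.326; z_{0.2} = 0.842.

For a paired (one-sample on differences) test: n = ((z_{α/2} + z_β) / d)².
z_{α/2} + z_β = 2.326 + 0.842 = 3.168.
n = (3.168 / 0.89)² = 3.560² = 12.67.
Round up.

n = 13 pairs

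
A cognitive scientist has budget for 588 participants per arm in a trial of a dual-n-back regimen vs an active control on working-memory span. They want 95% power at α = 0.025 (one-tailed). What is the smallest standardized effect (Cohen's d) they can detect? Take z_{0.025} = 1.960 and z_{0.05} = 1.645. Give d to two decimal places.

For two independent groups of n = 588 each: d_min = (z_{α} + z_β)·√(2/n).
z-sum = 1.960 + 1.645 = 3.605.
d_min = 3.605 × √(2/588) = 3.605 × 0.0583 = 0.210.

d_min ≈ 0.21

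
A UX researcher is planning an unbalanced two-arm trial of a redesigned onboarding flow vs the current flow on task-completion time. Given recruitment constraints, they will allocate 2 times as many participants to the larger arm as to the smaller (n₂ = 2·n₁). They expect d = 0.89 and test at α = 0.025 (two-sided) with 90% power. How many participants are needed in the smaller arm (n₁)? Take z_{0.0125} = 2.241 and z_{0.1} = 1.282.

With allocation ratio k = n₂/n₁ = 2, Var(x̄₁−x̄₂) = σ²(1/n₁ + 1/(k·n₁)) = σ²·(k+1)/(k·n₁).
So n₁ = (1 + 1/k)·((z_{α/2} + z_β)/d)² = 1.500 × (3.523/0.89)².
n₁ = 1.500 × 15.67 = 23.5.
Round up: n₁ = 24, giving n₂ = 2 × 24 = 48.

n₁ = 24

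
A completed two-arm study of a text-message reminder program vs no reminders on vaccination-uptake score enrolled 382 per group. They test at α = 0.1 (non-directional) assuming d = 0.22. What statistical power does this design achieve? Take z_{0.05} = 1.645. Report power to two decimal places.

power ≈ 0.92

For two equal groups, power = Φ(d·√(n/2) − z_{α/2}).
d·√(n/2) = 0.22 × √(382/2) = 0.22 × 13.820 = 3.040.
z_β = 3.040 − 1.645 = 1.395.
Power = Φ(1.395) = 0.919.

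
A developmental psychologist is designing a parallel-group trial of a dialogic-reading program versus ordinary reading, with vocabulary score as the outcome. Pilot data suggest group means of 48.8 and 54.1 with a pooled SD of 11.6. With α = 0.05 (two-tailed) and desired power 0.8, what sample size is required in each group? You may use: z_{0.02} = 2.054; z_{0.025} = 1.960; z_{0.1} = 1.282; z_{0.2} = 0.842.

n = 76 per group

Cohen's d = |M₁ − M₂| / SD_pooled = |48.8 − 54.1| / 11.6 = 5.3 / 11.6 = 0.457.
For two independent groups with equal n: n = 2·((z_{α/2} + z_β) / d)².
z_{α/2} + z_β = 1.960 + 0.842 = 2.802.
n = 2 × (2.802 / 0.457)² = 2 × 6.131² = 2 × 37.59 = 75.2.
Round up to the next whole participant.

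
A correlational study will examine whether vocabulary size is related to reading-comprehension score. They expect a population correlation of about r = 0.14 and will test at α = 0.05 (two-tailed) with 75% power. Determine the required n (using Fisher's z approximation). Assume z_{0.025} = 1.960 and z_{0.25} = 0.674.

Fisher's z: C = ½·ln((1+r)/(1−r)) = ½·ln(1.3256) = 0.1409.
n = ((z_{α/2} + z_β)/C)² + 3.
(1.960 + 0.674) / 0.1409 = 2.634 / 0.1409 = 18.694.
n = 18.694² + 3 = 349.47 + 3 = 352.5.
Round up.

n = 353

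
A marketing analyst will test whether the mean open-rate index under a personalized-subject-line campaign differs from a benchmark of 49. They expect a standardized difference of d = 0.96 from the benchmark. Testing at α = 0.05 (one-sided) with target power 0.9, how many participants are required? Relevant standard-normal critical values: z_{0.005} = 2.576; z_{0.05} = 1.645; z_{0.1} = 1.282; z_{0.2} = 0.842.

For a one-sample test: n = ((z_{α} + z_β) / d)².
z_{α} + z_β = 1.645 + 1.282 = 2.927.
n = (2.927 / 0.96)² = 3.049² = 9.30.
Round up.

n = 10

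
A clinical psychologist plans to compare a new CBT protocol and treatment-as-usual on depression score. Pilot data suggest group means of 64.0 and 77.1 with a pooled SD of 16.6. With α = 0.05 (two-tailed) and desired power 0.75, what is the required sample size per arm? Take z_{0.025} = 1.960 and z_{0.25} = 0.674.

Cohen's d = |M₁ − M₂| / SD_pooled = |64.0 − 77.1| / 16.6 = 13.1 / 16.6 = 0.789.
For two independent groups with equal n: n = 2·((z_{α/2} + z_β) / d)².
z_{α/2} + z_β = 1.960 + 0.674 = 2.634.
n = 2 × (2.634 / 0.789)² = 2 × 3.338² = 2 × 11.14 = 22.3.
Round up to the next whole participant.

n = 23 per group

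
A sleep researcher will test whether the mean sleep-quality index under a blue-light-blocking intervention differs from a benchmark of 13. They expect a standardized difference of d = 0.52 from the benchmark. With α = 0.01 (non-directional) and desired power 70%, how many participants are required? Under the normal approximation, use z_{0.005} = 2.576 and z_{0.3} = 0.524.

n = 36

For a one-sample test: n = ((z_{α/2} + z_β) / d)².
z_{α/2} + z_β = 2.576 + 0.524 = 3.100.
n = (3.100 / 0.52)² = 5.962² = 35.54.
Round up.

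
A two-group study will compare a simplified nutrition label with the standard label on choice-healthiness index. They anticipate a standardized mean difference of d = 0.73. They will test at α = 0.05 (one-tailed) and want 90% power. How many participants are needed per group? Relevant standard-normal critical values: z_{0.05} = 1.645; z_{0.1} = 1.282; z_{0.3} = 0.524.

For two independent groups with equal n: n = 2·((z_{α} + z_β) / d)².
z_{α} + z_β = 1.645 + 1.282 = 2.927.
n = 2 × (2.927 / 0.73)² = 2 × 4.010² = 2 × 16.08 = 32.2.
Round up to the next whole participant.

n = 33 per group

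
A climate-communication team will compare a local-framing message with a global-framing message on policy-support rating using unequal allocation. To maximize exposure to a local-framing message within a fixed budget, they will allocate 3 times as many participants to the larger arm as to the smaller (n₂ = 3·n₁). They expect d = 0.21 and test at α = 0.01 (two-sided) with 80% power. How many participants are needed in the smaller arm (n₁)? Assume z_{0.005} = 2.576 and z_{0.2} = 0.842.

n₁ = 354

With allocation ratio k = n₂/n₁ = 3, Var(x̄₁−x̄₂) = σ²(1/n₁ + 1/(k·n₁)) = σ²·(k+1)/(k·n₁).
So n₁ = (1 + 1/k)·((z_{α/2} + z_β)/d)² = 1.333 × (3.418/0.21)².
n₁ = 1.333 × 264.91 = 353.2.
Round up: n₁ = 354, giving n₂ = 3 × 354 = 1062.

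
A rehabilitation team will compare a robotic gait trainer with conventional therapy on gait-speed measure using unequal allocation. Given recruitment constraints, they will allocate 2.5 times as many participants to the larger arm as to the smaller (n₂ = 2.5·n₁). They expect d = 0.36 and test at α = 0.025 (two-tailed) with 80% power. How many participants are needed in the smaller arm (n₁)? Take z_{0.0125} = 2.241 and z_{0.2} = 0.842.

n₁ = 103

With allocation ratio k = n₂/n₁ = 2.5, Var(x̄₁−x̄₂) = σ²(1/n₁ + 1/(k·n₁)) = σ²·(k+1)/(k·n₁).
So n₁ = (1 + 1/k)·((z_{α/2} + z_β)/d)² = 1.400 × (3.083/0.36)².
n₁ = 1.400 × 73.34 = 102.7.
Round up: n₁ = 103, giving n₂ = ⌈2.5 × 103⌉ = ⌈257.5⌉ = 258.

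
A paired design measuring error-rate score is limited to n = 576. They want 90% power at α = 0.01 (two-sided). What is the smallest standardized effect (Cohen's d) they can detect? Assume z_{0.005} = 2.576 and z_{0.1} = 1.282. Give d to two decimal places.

For a single sample (or paired design) of n = 576: d_min = (z_{α/2} + z_β)/√n.
z-sum = 2.576 + 1.282 = 3.858.
d_min = 3.858 / √576 = 3.858 / 24.000 = 0.161.

d_min ≈ 0.16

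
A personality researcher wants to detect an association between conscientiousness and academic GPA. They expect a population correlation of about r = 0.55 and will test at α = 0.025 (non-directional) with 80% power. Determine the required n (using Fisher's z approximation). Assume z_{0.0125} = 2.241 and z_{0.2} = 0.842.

n = 28

Fisher's z: C = ½·ln((1+r)/(1−r)) = ½·ln(3.4444) = 0.6184.
n = ((z_{α/2} + z_β)/C)² + 3.
(2.241 + 0.842) / 0.6184 = 3.083 / 0.6184 = 4.985.
n = 4.985² + 3 = 24.85 + 3 = 27.9.
Round up.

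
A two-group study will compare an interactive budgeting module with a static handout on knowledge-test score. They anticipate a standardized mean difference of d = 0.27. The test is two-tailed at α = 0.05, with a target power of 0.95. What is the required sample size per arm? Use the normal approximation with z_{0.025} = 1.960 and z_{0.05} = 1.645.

n = 357 per group

For two independent groups with equal n: n = 2·((z_{α/2} + z_β) / d)².
z_{α/2} + z_β = 1.960 + 1.645 = 3.605.
n = 2 × (3.605 / 0.27)² = 2 × 13.352² = 2 × 178.27 = 356.5.
Round up to the next whole participant.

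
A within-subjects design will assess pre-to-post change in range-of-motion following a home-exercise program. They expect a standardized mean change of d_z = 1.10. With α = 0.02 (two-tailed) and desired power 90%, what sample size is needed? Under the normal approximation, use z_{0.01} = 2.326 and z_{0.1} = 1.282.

n = 11 pairs

For a paired (one-sample on differences) test: n = ((z_{α/2} + z_β) / d)².
z_{α/2} + z_β = 2.326 + 1.282 = 3.608.
n = (3.608 / 1.10)² = 3.280² = 10.76.
Round up.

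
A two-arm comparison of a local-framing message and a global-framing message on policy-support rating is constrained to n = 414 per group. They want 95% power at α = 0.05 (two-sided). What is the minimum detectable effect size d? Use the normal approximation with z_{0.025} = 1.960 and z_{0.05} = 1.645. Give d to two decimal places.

For two independent groups of n = 414 each: d_min = (z_{α/2} + z_β)·√(2/n).
z-sum = 1.960 + 1.645 = 3.605.
d_min = 3.605 × √(2/414) = 3.605 × 0.0695 = 0.251.

d_min ≈ 0.25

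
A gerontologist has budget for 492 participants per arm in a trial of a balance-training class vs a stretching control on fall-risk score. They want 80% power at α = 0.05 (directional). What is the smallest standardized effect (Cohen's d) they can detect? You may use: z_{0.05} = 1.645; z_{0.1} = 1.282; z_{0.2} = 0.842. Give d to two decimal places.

d_min ≈ 0.16

For two independent groups of n = 492 each: d_min = (z_{α} + z_β)·√(2/n).
z-sum = 1.645 + 0.842 = 2.487.
d_min = 2.487 × √(2/492) = 2.487 × 0.0638 = 0.159.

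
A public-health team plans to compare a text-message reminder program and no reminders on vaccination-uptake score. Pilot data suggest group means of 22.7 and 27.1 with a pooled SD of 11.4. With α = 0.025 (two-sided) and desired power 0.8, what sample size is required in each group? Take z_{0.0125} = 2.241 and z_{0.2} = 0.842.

Cohen's d = |M₁ − M₂| / SD_pooled = |22.7 − 27.1| / 11.4 = 4.4 / 11.4 = 0.386.
For two independent groups with equal n: n = 2·((z_{α/2} + z_β) / d)².
z_{α/2} + z_β = 2.241 + 0.842 = 3.083.
n = 2 × (3.083 / 0.386)² = 2 × 7.987² = 2 × 63.79 = 127.6.
Round up to the next whole participant.

n = 128 per group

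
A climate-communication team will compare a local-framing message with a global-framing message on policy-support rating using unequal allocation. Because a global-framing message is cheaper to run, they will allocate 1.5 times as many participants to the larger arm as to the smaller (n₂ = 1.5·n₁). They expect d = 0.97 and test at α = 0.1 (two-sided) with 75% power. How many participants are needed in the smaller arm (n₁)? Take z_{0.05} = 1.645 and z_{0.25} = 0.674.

With allocation ratio k = n₂/n₁ = 1.5, Var(x̄₁−x̄₂) = σ²(1/n₁ + 1/(k·n₁)) = σ²·(k+1)/(k·n₁).
So n₁ = (1 + 1/k)·((z_{α/2} + z_β)/d)² = 1.667 × (2.319/0.97)².
n₁ = 1.667 × 5.72 = 9.5.
Round up: n₁ = 10, giving n₂ = 1.5 × 10 = 15.

n₁ = 10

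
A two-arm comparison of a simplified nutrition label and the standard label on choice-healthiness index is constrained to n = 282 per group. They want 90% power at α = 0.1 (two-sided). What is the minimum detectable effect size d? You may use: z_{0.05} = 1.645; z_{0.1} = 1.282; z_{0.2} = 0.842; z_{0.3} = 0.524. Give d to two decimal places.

d_min ≈ 0.25

For two independent groups of n = 282 each: d_min = (z_{α/2} + z_β)·√(2/n).
z-sum = 1.645 + 1.282 = 2.927.
d_min = 2.927 × √(2/282) = 2.927 × 0.0842 = 0.246.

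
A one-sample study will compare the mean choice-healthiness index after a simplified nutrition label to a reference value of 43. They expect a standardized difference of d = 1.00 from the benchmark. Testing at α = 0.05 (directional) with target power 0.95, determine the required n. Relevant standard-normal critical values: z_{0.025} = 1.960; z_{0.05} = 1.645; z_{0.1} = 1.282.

For a one-sample test: n = ((z_{α} + z_β) / d)².
z_{α} + z_β = 1.645 + 1.645 = 3.290.
n = (3.290 / 1.00)² = 3.290² = 10.82.
Round up.

n = 11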